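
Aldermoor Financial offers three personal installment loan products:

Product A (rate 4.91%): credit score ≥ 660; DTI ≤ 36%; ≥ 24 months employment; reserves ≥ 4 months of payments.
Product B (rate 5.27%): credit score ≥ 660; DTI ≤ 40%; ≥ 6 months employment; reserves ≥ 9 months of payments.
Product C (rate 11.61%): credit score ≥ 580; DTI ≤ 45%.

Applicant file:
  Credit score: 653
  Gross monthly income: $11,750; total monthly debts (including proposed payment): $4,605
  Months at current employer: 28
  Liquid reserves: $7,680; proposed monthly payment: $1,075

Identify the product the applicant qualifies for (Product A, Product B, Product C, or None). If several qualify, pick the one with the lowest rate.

DTI = 4,605/11,750 = 39.2%.
Reserves = 7,680/1,075 = 7.1 months.
Product A: score 653 < 660; DTI 39.2% > 36%; employment 28 ≥ 24 mo; reserves 7.1 ≥ 4 mo → does not qualify.
Product B: score 653 < 660; DTI 39.2% ≤ 40%; employment 28 ≥ 6 mo; reserves 7.1 < 9 mo → does not qualify.
Product C: score 653 ≥ 580; DTI 39.2% ≤ 45% → qualifies.

Product C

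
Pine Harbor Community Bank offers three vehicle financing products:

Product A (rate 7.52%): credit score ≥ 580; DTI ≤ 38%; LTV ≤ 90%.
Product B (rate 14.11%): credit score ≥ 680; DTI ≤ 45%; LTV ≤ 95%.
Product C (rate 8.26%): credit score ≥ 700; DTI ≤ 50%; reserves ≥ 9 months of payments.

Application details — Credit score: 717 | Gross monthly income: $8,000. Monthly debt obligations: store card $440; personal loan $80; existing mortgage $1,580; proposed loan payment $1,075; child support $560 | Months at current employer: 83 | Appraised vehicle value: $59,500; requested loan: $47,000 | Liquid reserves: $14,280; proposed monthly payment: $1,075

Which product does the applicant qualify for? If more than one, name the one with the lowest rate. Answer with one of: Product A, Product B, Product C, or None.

Total debts = (440 + 80 + 1,580 + 1,075 + 560) = 3,735; DTI = 3,735/8,000 = 46.7%.
LTV = 47,000/59,500 = 79%.
Reserves = 14,280/1,075 = 13.3 months.
Product A: score 717 ≥ 580; DTI 46.7% > 38%; LTV 79% ≤ 90% → does not qualify.
Product B: score 717 ≥ 680; DTI 46.7% > 45%; LTV 79% ≤ 95% → does not qualify.
Product C: score 717 ≥ 700; DTI 46.7% ≤ 50%; reserves 13.3 ≥ 9 mo → qualifies.

Product C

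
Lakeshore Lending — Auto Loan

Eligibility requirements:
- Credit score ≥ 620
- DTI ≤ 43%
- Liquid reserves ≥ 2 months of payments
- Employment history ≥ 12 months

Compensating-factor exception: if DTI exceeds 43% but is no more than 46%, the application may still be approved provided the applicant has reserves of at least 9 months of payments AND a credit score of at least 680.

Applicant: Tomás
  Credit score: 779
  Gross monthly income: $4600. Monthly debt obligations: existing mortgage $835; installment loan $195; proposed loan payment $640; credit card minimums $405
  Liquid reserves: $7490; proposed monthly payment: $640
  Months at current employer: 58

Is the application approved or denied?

Credit score 779 ≥ 620 (meets base)
Total debts = (835 + 195 + 640 + 405) = 2,075. DTI: 2,075 ÷ 4,600 = 45.1%, over the 43% base limit.
Liquid reserves cover 7,490/640 = 11.7 months — ≥ 2 required
Employment 58 ≥ 12 months
DTI 45.1% is within the 43%–46% exception band; checking compensating factors.
Override check — reserves: 11.7 mo (ok); score: 779 (ok).
Both compensating conditions met → exception applies.

Approved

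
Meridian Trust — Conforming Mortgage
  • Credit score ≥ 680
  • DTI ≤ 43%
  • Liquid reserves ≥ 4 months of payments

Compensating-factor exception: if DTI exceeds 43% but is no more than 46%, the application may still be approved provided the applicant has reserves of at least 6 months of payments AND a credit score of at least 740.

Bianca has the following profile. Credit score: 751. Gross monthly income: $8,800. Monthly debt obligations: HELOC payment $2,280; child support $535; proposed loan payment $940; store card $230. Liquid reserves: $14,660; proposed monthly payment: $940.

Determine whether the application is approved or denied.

Credit score 751 ≥ 680 (meets base)
Total debts = (2,280 + 535 + 940 + 230) = 3,985. DTI: 3,985 ÷ 8,800 = 45.3%, over the 43% base limit.
Reserves: 14,660 ÷ 940 = 15.6 months (meets 4-month minimum)
DTI 45.3% is within the 43%–46% exception band; checking compensating factors.
Reserves 15.6 ≥ 6 months; credit score 751 ≥ 740.
Both override conditions satisfied; DTI exception granted.

Approved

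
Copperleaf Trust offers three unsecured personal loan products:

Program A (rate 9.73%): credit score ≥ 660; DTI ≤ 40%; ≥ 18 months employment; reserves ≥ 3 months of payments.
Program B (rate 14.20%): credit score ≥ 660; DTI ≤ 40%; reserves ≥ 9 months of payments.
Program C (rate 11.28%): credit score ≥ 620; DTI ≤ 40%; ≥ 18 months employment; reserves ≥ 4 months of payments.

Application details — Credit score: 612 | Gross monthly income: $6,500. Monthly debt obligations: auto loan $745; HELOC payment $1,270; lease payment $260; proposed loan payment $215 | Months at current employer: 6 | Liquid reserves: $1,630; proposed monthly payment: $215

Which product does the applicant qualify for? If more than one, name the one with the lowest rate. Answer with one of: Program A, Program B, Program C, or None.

Total debts = (745 + 1,270 + 260 + 215) = 2,490; DTI = 2,490/6,500 = 38.3%.
Reserves = 1,630/215 = 7.6 months.
Program A: score 612 < 660; DTI 38.3% ≤ 40%; employment 6 < 18 mo; reserves 7.6 ≥ 3 mo → does not qualify.
Program B: score 612 < 660; DTI 38.3% ≤ 40%; reserves 7.6 < 9 mo → does not qualify.
Program C: score 612 < 620; DTI 38.3% ≤ 40%; employment 6 < 18 mo; reserves 7.6 ≥ 4 mo → does not qualify.

None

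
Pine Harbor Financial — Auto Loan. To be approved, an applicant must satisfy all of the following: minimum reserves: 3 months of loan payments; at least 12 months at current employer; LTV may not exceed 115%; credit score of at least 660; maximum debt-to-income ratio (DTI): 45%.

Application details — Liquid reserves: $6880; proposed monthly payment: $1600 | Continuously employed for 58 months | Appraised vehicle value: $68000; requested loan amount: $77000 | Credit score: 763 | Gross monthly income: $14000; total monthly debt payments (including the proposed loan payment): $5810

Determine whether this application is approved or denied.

Liquid reserves cover 6,880/1,600 = 4.3 months — ≥ 3 required
Employment 58 ≥ 12 months
Loan-to-value = 77,000/68,000 = 113.2% — pass (115% max)
Credit score 763 ≥ 660 (meets)
DTI = 5,810/14,000 = 41.5% ≤ 45%
All criteria satisfied.

Approved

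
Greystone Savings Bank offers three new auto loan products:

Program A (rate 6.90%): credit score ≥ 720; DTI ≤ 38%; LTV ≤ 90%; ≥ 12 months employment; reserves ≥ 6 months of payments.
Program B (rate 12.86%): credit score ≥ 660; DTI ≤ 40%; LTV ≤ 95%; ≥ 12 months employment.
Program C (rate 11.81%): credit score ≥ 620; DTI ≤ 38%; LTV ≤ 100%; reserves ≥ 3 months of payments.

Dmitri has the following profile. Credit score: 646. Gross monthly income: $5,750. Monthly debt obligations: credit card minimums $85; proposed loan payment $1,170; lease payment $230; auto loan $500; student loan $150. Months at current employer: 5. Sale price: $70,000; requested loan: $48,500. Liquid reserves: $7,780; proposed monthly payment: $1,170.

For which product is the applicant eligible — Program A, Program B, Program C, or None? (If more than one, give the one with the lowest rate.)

Total debts = (85 + 1,170 + 230 + 500 + 150) = 2,135; DTI = 2,135/5,750 = 37.1%.
LTV = 48,500/70,000 = 69.3%.
Reserves = 7,780/1,170 = 6.6 months.
Program A: score 646 < 720; DTI 37.1% ≤ 38%; LTV 69.3% ≤ 90%; employment 5 < 12 mo; reserves 6.6 ≥ 6 mo → does not qualify.
Program B: score 646 < 660; DTI 37.1% ≤ 40%; LTV 69.3% ≤ 95%; employment 5 < 12 mo → does not qualify.
Program C: score 646 ≥ 620; DTI 37.1% ≤ 38%; LTV 69.3% ≤ 100%; reserves 6.6 ≥ 3 mo → qualifies.

Program C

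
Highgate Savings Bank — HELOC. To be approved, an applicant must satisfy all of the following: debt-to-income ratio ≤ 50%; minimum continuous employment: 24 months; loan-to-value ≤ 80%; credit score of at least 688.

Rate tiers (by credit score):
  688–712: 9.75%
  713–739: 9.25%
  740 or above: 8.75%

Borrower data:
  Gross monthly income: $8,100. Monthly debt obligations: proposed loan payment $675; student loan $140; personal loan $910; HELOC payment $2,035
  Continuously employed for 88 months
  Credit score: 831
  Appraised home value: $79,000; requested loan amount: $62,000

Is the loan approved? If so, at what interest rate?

Approved at 8.75%

Credit score 831 ≥ 688 (meets minimum)
Employment 88 ≥ 24 months
LTV: 62,000 ÷ 79,000 = 78.5%, within 80% cap
Total monthly debts = (675 + 140 + 910 + 2,035) = 3,760. Debt-to-income = 3,760/8,100 = 46.4% — meets 50% limit
All requirements met. Score 831 falls in the 740 or above tier → 8.75%.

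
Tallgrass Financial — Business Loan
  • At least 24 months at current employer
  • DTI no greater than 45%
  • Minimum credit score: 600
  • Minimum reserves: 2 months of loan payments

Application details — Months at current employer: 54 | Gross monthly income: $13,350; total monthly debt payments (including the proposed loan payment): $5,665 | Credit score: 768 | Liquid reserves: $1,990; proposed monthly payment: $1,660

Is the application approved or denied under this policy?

Employment 54 ≥ 24 months
DTI = 5,665/13,350 = 42.4% ≤ 45%
Credit score 768 ≥ 600 (meets)
Reserves: 1,990 ÷ 1,660 = 1.2 months (below 2-month minimum)
Fails on reserves.

Denied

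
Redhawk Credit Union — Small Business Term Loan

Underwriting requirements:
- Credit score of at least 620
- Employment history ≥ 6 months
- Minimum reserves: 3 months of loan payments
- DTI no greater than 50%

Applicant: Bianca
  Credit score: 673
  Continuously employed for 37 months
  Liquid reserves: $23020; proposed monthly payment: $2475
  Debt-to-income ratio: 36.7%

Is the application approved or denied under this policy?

Approved

Credit score 673 ≥ 620 (meets)
Employment 37 ≥ 6 months
Reserves: 23,020 ÷ 2,475 = 9.3 months (meets 3-month minimum)
DTI 36.7% ≤ 50%
All criteria satisfied.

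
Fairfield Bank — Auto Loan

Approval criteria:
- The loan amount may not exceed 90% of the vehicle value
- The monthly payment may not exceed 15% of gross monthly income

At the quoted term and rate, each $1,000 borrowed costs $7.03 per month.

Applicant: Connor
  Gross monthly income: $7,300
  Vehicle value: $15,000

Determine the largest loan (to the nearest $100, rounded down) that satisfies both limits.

Payment cap: 15% × $7,300 = $1,095/month.
At $7.03 per $1,000, that supports 1,095/7.03 × 1,000 ≈ $155,761 → $155,700.
LTV cap: 90% × $15,000 = $13,500 → $13,500.
Binding constraint: loan-to-value.

$13,500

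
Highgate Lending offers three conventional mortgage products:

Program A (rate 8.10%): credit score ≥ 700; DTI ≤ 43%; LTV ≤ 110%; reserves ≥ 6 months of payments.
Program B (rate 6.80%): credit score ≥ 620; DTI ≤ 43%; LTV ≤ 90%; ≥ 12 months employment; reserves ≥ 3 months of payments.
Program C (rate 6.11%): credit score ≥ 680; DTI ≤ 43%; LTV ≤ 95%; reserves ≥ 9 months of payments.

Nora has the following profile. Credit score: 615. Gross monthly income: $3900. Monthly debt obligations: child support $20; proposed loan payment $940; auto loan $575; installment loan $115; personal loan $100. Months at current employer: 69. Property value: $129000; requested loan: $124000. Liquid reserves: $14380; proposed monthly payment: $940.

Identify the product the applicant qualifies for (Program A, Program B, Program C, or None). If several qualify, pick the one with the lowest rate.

None

Total debts = (20 + 940 + 575 + 115 + 100) = 1,750; DTI = 1,750/3,900 = 44.9%.
LTV = 124,000/129,000 = 96.1%.
Reserves = 14,380/940 = 15.3 months.
Program A: score 615 < 700; DTI 44.9% > 43%; LTV 96.1% ≤ 110%; reserves 15.3 ≥ 6 mo → does not qualify.
Program B: score 615 < 620; DTI 44.9% > 43%; LTV 96.1% > 90%; employment 69 ≥ 12 mo; reserves 15.3 ≥ 3 mo → does not qualify.
Program C: score 615 < 680; DTI 44.9% > 43%; LTV 96.1% > 95%; reserves 15.3 ≥ 9 mo → does not qualify.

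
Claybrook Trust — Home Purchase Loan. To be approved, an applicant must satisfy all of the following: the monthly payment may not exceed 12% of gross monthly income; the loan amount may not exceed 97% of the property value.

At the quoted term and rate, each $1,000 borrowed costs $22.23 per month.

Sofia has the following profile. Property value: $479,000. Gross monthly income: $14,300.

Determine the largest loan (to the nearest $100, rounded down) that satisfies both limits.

Payment cap: 12% × $14,300 = $1,716/month.
At $22.23 per $1,000, that supports 1,716/22.23 × 1,000 ≈ $77,192 → $77,100.
LTV cap: 97% × $479,000 = $464,630 → $464,600.
Binding constraint: payment-to-income.

$77,100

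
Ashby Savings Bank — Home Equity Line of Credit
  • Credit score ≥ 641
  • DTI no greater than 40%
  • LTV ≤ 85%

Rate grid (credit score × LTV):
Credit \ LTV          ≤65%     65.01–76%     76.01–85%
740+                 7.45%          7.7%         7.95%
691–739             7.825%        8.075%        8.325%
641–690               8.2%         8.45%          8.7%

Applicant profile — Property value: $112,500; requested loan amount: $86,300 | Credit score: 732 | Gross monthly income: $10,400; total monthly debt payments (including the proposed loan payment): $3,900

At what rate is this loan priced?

8.325%

Credit score 732 ≥ 641; DTI = 3,900/10,400 = 37.5% ≤ 40%
LTV = 86,300/112,500 = 76.7% ≤ 85%
Credit 732 → row 691–739; LTV 76.7% → column 76.01–85%. Grid cell → 8.325%.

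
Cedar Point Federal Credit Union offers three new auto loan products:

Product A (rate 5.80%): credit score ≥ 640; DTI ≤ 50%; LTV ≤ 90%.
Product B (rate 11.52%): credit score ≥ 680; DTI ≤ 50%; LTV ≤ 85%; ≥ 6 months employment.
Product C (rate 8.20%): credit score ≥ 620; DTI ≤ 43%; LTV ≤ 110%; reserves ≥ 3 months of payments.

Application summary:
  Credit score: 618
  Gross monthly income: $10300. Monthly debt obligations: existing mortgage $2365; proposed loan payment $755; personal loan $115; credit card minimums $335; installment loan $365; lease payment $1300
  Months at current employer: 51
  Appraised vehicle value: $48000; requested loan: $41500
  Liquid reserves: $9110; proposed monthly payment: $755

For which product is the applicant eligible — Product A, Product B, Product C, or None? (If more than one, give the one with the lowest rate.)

Total debts = (2,365 + 755 + 115 + 335 + 365 + 1,300) = 5,235; DTI = 5,235/10,300 = 50.8%.
LTV = 41,500/48,000 = 86.5%.
Reserves = 9,110/755 = 12.1 months.
Product A: score 618 < 640; DTI 50.8% > 50%; LTV 86.5% ≤ 90% → does not qualify.
Product B: score 618 < 680; DTI 50.8% > 50%; LTV 86.5% > 85%; employment 51 ≥ 6 mo → does not qualify.
Product C: score 618 < 620; DTI 50.8% > 43%; LTV 86.5% ≤ 110%; reserves 12.1 ≥ 3 mo → does not qualify.

None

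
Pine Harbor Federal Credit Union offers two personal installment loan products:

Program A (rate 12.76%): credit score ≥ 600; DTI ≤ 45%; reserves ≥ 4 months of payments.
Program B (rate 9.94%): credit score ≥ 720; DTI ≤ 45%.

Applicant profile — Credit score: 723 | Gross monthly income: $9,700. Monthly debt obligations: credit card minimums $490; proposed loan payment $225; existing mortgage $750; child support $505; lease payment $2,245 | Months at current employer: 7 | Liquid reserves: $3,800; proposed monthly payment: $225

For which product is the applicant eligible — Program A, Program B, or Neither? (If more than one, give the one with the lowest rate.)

Program B

Total debts = (490 + 225 + 750 + 505 + 2,245) = 4,215; DTI = 4,215/9,700 = 43.5%.
Reserves = 3,800/225 = 16.9 months.
Program A: score 723 ≥ 600; DTI 43.5% ≤ 45%; reserves 16.9 ≥ 4 mo → qualifies.
Program B: score 723 ≥ 720; DTI 43.5% ≤ 45% → qualifies.
Qualifying: Program A, Program B. Lowest rate is 9.94% → Program B.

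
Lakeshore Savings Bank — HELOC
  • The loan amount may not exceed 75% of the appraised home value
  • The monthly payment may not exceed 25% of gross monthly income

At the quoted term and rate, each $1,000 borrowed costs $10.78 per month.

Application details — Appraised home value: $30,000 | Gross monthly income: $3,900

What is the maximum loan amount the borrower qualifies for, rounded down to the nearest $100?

$22,500

Payment cap: 25% × $3,900 = $975/month.
At $10.78 per $1,000, that supports 975/10.78 × 1,000 ≈ $90,445 → $90,400.
LTV cap: 75% × $30,000 = $22,500 → $22,500.
Binding constraint: loan-to-value.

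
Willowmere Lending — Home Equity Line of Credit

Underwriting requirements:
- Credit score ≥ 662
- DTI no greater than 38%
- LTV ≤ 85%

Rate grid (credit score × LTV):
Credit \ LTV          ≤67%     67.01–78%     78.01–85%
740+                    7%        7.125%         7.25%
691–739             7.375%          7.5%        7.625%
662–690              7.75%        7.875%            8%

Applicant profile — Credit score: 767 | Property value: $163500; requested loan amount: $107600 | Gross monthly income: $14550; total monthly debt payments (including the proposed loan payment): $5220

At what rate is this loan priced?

7%

Credit score 767 ≥ 662; Debt-to-income = 5,220/14,550 = 35.9% — meets 38% limit
LTV: 107,600 ÷ 163,500 = 65.8%, within 85% cap
Row: 767 falls in 740+. Column: 65.8% falls in ≤67%. Rate = 7%.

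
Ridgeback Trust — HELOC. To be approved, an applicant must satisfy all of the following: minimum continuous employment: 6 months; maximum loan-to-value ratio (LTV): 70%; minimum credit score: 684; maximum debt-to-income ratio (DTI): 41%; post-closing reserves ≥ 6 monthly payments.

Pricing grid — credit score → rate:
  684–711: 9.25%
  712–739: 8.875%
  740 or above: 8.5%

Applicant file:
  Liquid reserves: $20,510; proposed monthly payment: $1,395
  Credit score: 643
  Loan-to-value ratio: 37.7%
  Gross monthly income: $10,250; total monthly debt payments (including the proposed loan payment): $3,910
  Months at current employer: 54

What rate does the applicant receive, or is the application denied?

Denied

Credit score 643 < 684 (below minimum)
Debt-to-income = 3,910/10,250 = 38.1% — meets 41% limit
Employment 54 ≥ 6 months
LTV 37.7% ≤ 70%
Liquid reserves cover 20,510/1,395 = 14.7 months — ≥ 6 required
Not all requirements met → denied.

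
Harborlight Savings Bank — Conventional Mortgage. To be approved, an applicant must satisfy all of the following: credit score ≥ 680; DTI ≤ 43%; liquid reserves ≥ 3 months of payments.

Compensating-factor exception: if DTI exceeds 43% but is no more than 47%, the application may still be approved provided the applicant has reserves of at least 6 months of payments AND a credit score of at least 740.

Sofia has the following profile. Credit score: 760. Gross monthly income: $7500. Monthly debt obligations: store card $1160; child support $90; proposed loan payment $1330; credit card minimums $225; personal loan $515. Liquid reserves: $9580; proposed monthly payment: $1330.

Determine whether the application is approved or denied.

Approved

Credit score 760 ≥ 680 (meets base)
Total debts = (1,160 + 90 + 1,330 + 225 + 515) = 3,320. DTI = 3,320/7,500 = 44.3% > 43% — standard DTI limit exceeded.
Reserves: 9,580 ÷ 1,330 = 7.2 months (meets 3-month minimum)
DTI 44.3% is within the 43%–47% exception band; checking compensating factors.
Override check — reserves: 7.2 mo (ok); score: 760 (ok).
Both override conditions satisfied; DTI exception granted.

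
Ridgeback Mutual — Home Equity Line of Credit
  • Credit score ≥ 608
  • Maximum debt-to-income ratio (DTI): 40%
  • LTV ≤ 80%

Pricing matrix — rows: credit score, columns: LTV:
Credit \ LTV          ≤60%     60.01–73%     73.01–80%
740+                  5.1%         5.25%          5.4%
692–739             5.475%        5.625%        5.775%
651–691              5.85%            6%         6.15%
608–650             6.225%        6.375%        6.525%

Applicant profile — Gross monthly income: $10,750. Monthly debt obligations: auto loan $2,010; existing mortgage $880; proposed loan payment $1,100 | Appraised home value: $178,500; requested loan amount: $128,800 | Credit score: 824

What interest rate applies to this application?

5.25%

Credit score 824 ≥ 608; Total monthly debts = (2,010 + 880 + 1,100) = 3,990. DTI = 3,990/10,750 = 37.1% ≤ 40%
LTV = 128,800/178,500 = 72.2% ≤ 80%
Credit 824 → row 740+; LTV 72.2% → column 60.01–73%. Grid cell → 5.25%.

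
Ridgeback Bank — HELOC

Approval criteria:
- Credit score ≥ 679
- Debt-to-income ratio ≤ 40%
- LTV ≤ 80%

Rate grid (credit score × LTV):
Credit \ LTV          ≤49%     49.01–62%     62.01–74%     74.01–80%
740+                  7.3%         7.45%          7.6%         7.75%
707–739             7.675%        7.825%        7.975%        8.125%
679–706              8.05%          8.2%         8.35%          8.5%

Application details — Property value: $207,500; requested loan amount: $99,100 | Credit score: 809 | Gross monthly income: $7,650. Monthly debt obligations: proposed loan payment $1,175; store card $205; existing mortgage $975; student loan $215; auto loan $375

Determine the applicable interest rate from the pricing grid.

7.3%

Credit score 809 ≥ 679; Total monthly debts = (1,175 + 205 + 975 + 215 + 375) = 2,945. DTI = 2,945/7,650 = 38.5% ≤ 40%
Loan-to-value = 99,100/207,500 = 47.8% — pass (80% max)
Score 809 is in the 740+ band; LTV 47.8% is in the ≤49% band → 7.3%.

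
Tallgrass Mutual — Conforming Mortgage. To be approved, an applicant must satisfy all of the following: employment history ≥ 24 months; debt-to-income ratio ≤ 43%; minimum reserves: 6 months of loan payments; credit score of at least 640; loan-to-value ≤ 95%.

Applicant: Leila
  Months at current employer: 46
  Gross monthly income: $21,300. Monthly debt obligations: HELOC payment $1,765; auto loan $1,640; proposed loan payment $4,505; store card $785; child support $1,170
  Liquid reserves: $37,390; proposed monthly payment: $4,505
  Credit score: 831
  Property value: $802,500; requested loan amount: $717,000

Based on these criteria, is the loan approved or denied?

Denied

Employment 46 ≥ 24 months
Total monthly debts = (1,765 + 1,640 + 4,505 + 785 + 1,170) = 9,865. DTI: 9,865 ÷ 21,300 = 46.3%, exceeds the 43% cap
Liquid reserves cover 37,390/4,505 = 8.3 months — ≥ 6 required
Credit score 831 ≥ 640 (meets)
LTV = 717,000/802,500 = 89.3% ≤ 95%
Fails on DTI.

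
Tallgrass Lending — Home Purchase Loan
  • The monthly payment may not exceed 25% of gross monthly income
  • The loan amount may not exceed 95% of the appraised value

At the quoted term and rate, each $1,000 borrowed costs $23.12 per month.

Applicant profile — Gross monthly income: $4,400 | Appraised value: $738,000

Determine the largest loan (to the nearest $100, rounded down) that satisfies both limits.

$47,500

Payment cap: 25% × $4,400 = $1,100/month.
At $23.12 per $1,000, that supports 1,100/23.12 × 1,000 ≈ $47,577 → $47,500.
LTV cap: 95% × $738,000 = $701,100 → $701,100.
Binding constraint: payment-to-income.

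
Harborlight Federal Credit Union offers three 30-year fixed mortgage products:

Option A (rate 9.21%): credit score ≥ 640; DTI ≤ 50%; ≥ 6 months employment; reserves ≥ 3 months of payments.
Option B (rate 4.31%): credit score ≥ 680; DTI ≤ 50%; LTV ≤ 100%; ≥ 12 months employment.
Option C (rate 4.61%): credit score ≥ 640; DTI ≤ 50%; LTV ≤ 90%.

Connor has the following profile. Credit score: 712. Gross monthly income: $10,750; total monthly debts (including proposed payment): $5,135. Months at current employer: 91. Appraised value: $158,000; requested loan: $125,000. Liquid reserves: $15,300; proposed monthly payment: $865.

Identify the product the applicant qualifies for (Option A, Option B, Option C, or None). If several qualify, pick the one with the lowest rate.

DTI = 5,135/10,750 = 47.8%.
LTV = 125,000/158,000 = 79.1%.
Reserves = 15,300/865 = 17.7 months.
Option A: score 712 ≥ 640; DTI 47.8% ≤ 50%; employment 91 ≥ 6 mo; reserves 17.7 ≥ 3 mo → qualifies.
Option B: score 712 ≥ 680; DTI 47.8% ≤ 50%; LTV 79.1% ≤ 100%; employment 91 ≥ 12 mo → qualifies.
Option C: score 712 ≥ 640; DTI 47.8% ≤ 50%; LTV 79.1% ≤ 90% → qualifies.
Qualifying: Option A, Option B, Option C. Lowest rate is 4.31% → Option B.

Option B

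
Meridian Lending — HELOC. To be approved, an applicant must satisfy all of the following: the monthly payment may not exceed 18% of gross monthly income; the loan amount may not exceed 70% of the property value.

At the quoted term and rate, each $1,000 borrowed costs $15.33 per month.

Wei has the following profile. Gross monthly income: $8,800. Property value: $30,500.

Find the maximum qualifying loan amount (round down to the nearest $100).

Payment cap: 18% × $8,800 = $1,584/month.
At $15.33 per $1,000, that supports 1,584/15.33 × 1,000 ≈ $103,326 → $103,300.
LTV cap: 70% × $30,500 = $21,350 → $21,300.
Binding constraint: loan-to-value.

$21,300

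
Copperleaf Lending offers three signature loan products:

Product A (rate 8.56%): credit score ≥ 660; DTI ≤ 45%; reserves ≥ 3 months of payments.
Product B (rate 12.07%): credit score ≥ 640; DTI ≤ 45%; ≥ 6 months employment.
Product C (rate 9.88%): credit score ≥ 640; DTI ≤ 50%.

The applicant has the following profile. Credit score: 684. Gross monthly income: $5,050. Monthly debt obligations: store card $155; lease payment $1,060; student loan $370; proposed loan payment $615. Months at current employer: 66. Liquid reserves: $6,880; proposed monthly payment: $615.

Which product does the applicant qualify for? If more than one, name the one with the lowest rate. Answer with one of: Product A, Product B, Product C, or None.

Total debts = (155 + 1,060 + 370 + 615) = 2,200; DTI = 2,200/5,050 = 43.6%.
Reserves = 6,880/615 = 11.2 months.
Product A: score 684 ≥ 660; DTI 43.6% ≤ 45%; reserves 11.2 ≥ 3 mo → qualifies.
Product B: score 684 ≥ 640; DTI 43.6% ≤ 45%; employment 66 ≥ 6 mo → qualifies.
Product C: score 684 ≥ 640; DTI 43.6% ≤ 50% → qualifies.
Qualifying: Product A, Product B, Product C. Lowest rate is 8.56% → Product A.

Product A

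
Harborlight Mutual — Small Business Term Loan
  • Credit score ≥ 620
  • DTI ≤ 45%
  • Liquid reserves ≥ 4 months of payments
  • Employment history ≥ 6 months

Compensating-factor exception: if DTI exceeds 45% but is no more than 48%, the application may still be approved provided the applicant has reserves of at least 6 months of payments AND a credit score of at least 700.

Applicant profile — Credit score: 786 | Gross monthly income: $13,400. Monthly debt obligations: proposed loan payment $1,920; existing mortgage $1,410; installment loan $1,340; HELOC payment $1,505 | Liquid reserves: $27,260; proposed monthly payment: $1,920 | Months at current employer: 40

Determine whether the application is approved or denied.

Approved

Credit score 786 ≥ 620 (meets base)
Total debts = (1,920 + 1,410 + 1,340 + 1,505) = 6,175. DTI: 6,175 ÷ 13,400 = 46.1%, over the 45% base limit.
Reserves = 27,260/1,920 = 14.2 months ≥ 4
Employment 40 ≥ 6 months
46.1% falls in the override range (45%–48%), so the compensating-factor test applies.
Override check — reserves: 14.2 mo (ok); score: 786 (ok).
Both override conditions satisfied; DTI exception granted.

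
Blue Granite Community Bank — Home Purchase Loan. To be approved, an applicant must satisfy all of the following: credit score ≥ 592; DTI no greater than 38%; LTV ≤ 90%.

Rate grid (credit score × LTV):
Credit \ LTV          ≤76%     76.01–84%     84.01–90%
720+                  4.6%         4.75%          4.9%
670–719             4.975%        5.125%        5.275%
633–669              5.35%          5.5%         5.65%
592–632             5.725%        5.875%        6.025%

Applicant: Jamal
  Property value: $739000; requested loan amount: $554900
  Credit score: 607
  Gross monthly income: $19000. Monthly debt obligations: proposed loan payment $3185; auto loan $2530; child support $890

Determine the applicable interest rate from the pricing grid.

Credit score 607 ≥ 592; Total monthly debts = (3,185 + 2,530 + 890) = 6,605. Debt-to-income = 6,605/19,000 = 34.8% — meets 38% limit
LTV: 554,900 ÷ 739,000 = 75.1%, within 90% cap
Credit 607 → row 592–632; LTV 75.1% → column ≤76%. Grid cell → 5.725%.

5.725%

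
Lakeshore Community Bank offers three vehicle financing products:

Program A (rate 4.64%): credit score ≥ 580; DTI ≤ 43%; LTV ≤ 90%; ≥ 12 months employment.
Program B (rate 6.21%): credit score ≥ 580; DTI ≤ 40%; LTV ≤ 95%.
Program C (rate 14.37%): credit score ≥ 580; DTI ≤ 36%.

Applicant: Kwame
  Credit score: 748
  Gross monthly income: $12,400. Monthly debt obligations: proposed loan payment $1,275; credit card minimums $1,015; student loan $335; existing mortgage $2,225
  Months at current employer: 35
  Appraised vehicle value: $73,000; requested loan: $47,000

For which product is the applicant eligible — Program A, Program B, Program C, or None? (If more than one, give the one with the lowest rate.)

Program A

Total debts = (1,275 + 1,015 + 335 + 2,225) = 4,850; DTI = 4,850/12,400 = 39.1%.
LTV = 47,000/73,000 = 64.4%.
Program A: score 748 ≥ 580; DTI 39.1% ≤ 43%; LTV 64.4% ≤ 90%; employment 35 ≥ 12 mo → qualifies.
Program B: score 748 ≥ 580; DTI 39.1% ≤ 40%; LTV 64.4% ≤ 95% → qualifies.
Program C: score 748 ≥ 580; DTI 39.1% > 36% → does not qualify.
Qualifying: Program A, Program B. Lowest rate is 4.64% → Program A.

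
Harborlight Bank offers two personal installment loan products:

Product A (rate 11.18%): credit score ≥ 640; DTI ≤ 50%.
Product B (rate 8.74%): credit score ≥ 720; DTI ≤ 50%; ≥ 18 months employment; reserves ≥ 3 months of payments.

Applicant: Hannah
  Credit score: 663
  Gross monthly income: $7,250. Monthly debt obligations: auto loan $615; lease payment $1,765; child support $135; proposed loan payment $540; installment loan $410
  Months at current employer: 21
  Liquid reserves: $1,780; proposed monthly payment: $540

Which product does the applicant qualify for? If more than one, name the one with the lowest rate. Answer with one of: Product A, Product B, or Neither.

Total debts = (615 + 1,765 + 135 + 540 + 410) = 3,465; DTI = 3,465/7,250 = 47.8%.
Reserves = 1,780/540 = 3.3 months.
Product A: score 663 ≥ 640; DTI 47.8% ≤ 50% → qualifies.
Product B: score 663 < 720; DTI 47.8% ≤ 50%; employment 21 ≥ 18 mo; reserves 3.3 ≥ 3 mo → does not qualify.

Product A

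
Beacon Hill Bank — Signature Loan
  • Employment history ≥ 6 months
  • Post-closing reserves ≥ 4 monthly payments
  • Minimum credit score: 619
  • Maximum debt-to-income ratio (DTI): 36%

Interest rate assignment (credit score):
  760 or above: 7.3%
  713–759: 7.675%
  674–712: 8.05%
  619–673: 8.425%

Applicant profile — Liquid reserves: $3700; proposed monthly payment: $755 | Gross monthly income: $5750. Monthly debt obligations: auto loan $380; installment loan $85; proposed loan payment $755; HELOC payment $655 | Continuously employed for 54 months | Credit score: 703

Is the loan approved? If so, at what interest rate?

Approved at 8.05%

Credit score 703 ≥ 619 (meets minimum)
Total monthly debts = (380 + 85 + 755 + 655) = 1,875. DTI = 1,875/5,750 = 32.6% ≤ 36%
Employment 54 ≥ 6 months
Reserves = 3,700/755 = 4.9 months ≥ 4
All requirements met. Score 703 falls in the 674–712 tier → 8.05%.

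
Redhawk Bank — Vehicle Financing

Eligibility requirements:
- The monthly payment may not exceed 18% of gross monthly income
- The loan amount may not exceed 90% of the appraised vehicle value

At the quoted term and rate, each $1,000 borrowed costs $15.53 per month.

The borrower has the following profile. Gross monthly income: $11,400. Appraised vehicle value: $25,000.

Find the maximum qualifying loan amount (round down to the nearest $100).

$22,500

Payment cap: 18% × $11,400 = $2,052/month.
At $15.53 per $1,000, that supports 2,052/15.53 × 1,000 ≈ $132,131 → $132,100.
LTV cap: 90% × $25,000 = $22,500 → $22,500.
Binding constraint: loan-to-value.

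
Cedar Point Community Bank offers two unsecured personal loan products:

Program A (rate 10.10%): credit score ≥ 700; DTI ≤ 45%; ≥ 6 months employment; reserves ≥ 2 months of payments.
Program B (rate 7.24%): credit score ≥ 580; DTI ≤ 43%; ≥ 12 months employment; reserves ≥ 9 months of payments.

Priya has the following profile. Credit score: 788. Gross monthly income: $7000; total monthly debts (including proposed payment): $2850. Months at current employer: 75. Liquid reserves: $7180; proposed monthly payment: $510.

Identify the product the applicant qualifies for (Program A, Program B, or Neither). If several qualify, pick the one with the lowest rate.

Program B

DTI = 2,850/7,000 = 40.7%.
Reserves = 7,180/510 = 14.1 months.
Program A: score 788 ≥ 700; DTI 40.7% ≤ 45%; employment 75 ≥ 6 mo; reserves 14.1 ≥ 2 mo → qualifies.
Program B: score 788 ≥ 580; DTI 40.7% ≤ 43%; employment 75 ≥ 12 mo; reserves 14.1 ≥ 9 mo → qualifies.
Qualifying: Program A, Program B. Lowest rate is 7.24% → Program B.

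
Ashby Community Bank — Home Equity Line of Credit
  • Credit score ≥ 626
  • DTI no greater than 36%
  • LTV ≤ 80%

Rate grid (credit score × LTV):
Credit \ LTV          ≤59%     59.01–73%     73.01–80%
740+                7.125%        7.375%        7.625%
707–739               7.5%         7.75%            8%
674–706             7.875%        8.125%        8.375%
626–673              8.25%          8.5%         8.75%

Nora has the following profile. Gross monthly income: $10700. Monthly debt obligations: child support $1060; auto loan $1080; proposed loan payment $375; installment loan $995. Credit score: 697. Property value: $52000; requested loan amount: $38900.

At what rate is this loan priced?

8.375%

Credit score 697 ≥ 626; Total monthly debts = (1,060 + 1,080 + 375 + 995) = 3,510. DTI: 3,510 ÷ 10,700 = 32.8%, within the 36% cap
Loan-to-value = 38,900/52,000 = 74.8% — pass (80% max)
Score 697 is in the 674–706 band; LTV 74.8% is in the 73.01–80% band → 8.375%.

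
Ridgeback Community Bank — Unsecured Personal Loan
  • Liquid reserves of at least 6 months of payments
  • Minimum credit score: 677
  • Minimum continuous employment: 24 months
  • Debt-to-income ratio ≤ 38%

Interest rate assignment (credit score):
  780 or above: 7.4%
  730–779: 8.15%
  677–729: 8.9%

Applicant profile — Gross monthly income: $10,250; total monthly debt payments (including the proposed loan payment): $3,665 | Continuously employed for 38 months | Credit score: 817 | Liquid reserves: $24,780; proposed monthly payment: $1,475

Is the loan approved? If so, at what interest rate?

Credit score 817 ≥ 677 (meets minimum)
Employment 38 ≥ 24 months
Liquid reserves cover 24,780/1,475 = 16.8 months — ≥ 6 required
DTI: 3,665 ÷ 10,250 = 35.8%, within the 38% cap
All requirements met. Score 817 falls in the 780 or above tier → 7.4%.

Approved at 7.4%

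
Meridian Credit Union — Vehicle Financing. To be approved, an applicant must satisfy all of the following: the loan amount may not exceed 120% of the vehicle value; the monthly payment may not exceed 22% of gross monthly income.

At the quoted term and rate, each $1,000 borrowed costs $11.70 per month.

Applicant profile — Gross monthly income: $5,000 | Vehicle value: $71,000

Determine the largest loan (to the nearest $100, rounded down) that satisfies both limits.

Payment cap: 22% × $5,000 = $1,100/month.
At $11.70 per $1,000, that supports 1,100/11.70 × 1,000 ≈ $94,017 → $94,000.
LTV cap: 120% × $71,000 = $85,200 → $85,200.
Binding constraint: loan-to-value.

$85,200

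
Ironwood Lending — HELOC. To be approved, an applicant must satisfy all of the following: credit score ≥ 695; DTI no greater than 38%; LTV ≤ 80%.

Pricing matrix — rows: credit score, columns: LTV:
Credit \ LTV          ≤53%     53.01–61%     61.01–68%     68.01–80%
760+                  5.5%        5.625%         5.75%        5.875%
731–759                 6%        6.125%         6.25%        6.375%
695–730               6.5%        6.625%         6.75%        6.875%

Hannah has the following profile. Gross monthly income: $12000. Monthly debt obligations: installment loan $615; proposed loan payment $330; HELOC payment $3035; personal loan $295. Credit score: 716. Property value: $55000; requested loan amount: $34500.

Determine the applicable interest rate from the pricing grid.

6.75%

Credit score 716 ≥ 695; Total monthly debts = (615 + 330 + 3,035 + 295) = 4,275. DTI = 4,275/12,000 = 35.6% ≤ 38%
Loan-to-value = 34,500/55,000 = 62.7% — pass (80% max)
Score 716 is in the 695–730 band; LTV 62.7% is in the 61.01–68% band → 6.75%.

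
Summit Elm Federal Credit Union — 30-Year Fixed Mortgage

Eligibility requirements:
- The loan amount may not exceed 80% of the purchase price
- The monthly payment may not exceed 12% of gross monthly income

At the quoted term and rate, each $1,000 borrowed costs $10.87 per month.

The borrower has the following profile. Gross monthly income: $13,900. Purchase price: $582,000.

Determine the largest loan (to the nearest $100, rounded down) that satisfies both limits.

$153,400

Payment cap: 12% × $13,900 = $1,668/month.
At $10.87 per $1,000, that supports 1,668/10.87 × 1,000 ≈ $153,449 → $153,400.
LTV cap: 80% × $582,000 = $465,600 → $465,600.
Binding constraint: payment-to-income.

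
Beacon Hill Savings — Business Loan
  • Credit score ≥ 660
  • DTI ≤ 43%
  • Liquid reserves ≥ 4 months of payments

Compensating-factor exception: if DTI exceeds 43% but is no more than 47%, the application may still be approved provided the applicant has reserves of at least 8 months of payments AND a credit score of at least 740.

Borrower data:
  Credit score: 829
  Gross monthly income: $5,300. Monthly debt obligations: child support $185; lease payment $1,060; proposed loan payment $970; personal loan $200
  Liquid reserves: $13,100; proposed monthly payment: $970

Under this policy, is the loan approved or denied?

Credit score 829 ≥ 660 (meets base)
Total debts = (185 + 1,060 + 970 + 200) = 2,415. DTI = 2,415/5,300 = 45.6% > 43% — standard DTI limit exceeded.
Reserves = 13,100/970 = 13.5 months ≥ 4
45.6% falls in the override range (43%–47%), so the compensating-factor test applies.
Reserves 13.5 ≥ 8 months; credit score 829 ≥ 740.
Both override conditions satisfied; DTI exception granted.

Approved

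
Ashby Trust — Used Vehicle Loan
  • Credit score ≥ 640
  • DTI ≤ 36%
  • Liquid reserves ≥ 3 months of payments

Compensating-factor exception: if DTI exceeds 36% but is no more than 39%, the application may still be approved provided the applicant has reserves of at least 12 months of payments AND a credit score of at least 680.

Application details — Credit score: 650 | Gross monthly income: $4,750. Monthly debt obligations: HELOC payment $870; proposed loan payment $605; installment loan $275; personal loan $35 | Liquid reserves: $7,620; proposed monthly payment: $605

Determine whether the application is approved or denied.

Denied

Credit score 650 ≥ 640 (meets base)
Total debts = (870 + 605 + 275 + 35) = 1,785. DTI: 1,785 ÷ 4,750 = 37.6%, over the 36% base limit.
Liquid reserves cover 7,620/605 = 12.6 months — ≥ 3 required
DTI 37.6% is within the 36%–39% exception band; checking compensating factors.
Reserves 12.6 ≥ 12 months; credit score 650 < 680.
Compensating-factor requirement not fully met.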